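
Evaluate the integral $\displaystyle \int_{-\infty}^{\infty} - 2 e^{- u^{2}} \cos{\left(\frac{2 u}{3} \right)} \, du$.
$- \frac{2 \sqrt{\pi}}{e^{\frac{1}{9}}}$

Let $b$ denote the cosine frequency and define $I(b) = \int_{-\infty}^{\infty} - 2 e^{- u^{2}} \cos{\left(b u \right)} \, du$.

Differentiating under the integral sign,
$$I'(b) = \int_{-\infty}^{\infty} 2 u e^{- u^{2}} \sin{\left(b u \right)} \, du.$$

Integrate $\int_{-\infty}^{\infty} u \sin(b u)\, e^{- u^{2}}\, du$ by parts with $w = \sin(b u)$ and $dv = u\, e^{- u^{2}}\, du$, giving $v = - \frac{e^{- u^{2}}}{2}$. The boundary term vanishes and
$$\int_{-\infty}^{\infty} u \sin(b u)\, e^{- u^{2}}\, du = \frac{b}{2} \int_{-\infty}^{\infty} \cos(b u)\, e^{- u^{2}}\, du,$$
so $I'(b) = - \frac{b}{2}\, I(b)$.

This is a separable first-order ODE; solving with the initial condition $I(0) = \int_{-\infty}^{\infty} - 2 e^{- u^{2}}\,du = - 2 \sqrt{\pi}$ gives
$$I(b) = - 2 \sqrt{\pi} e^{- \frac{b^{2}}{4}}.$$

Setting $b = \frac{2}{3}$:
$$I = - \frac{2 \sqrt{\pi}}{e^{\frac{1}{9}}}.$$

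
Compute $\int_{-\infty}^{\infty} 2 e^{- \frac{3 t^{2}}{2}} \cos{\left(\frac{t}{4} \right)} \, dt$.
$\frac{2 \sqrt{6} \sqrt{\pi}}{3 e^{\frac{1}{96}}}$

Define $I(b) = \int_{-\infty}^{\infty} 2 e^{- \frac{3 t^{2}}{2}} \cos{\left(b t \right)} \, dt$.

Differentiating under the integral sign,
$$I'(b) = \int_{-\infty}^{\infty} - 2 t e^{- \frac{3 t^{2}}{2}} \sin{\left(b t \right)} \, dt.$$

Integrate $\int_{-\infty}^{\infty} t \sin(b t)\, e^{- \frac{3 t^{2}}{2}}\, dt$ by parts with $u = \sin(b t)$ and $dv = t\, e^{- \frac{3 t^{2}}{2}}\, dt$, giving $v = - \frac{e^{- \frac{3 t^{2}}{2}}}{3}$. The boundary term vanishes and
$$\int_{-\infty}^{\infty} t \sin(b t)\, e^{- \frac{3 t^{2}}{2}}\, dt = \frac{b}{3} \int_{-\infty}^{\infty} \cos(b t)\, e^{- \frac{3 t^{2}}{2}}\, dt,$$
so $I'(b) = - \frac{b}{3}\, I(b)$.

This is a separable first-order ODE; solving with the initial condition $I(0) = \int_{-\infty}^{\infty} 2 e^{- \frac{3 t^{2}}{2}}\,dt = \frac{2 \sqrt{6} \sqrt{\pi}}{3}$ gives
$$I(b) = \frac{2 \sqrt{6} \sqrt{\pi} e^{- \frac{b^{2}}{6}}}{3}.$$

Setting $b = \frac{1}{4}$:
$$I = \frac{2 \sqrt{6} \sqrt{\pi}}{3 e^{\frac{1}{96}}}.$$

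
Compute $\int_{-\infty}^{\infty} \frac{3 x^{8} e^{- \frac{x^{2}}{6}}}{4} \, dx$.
$\frac{25515 \sqrt{6} \sqrt{\pi}}{4}$

Consider the simpler parametrised integral
$$J(a) = \int_{-\infty}^{\infty} \frac{3 e^{- a x^{2}}}{4} \, dx = \frac{3 \sqrt{\pi}}{4 \sqrt{a}}.$$

Differentiating under the integral sign brings down a factor of $(-x^2)$:
$$\frac{dJ}{da} = \int_{-\infty}^{\infty} - \frac{3 x^{2} e^{- a x^{2}}}{4} \, dx = - \frac{3 \sqrt{\pi}}{8 a^{\frac{3}{2}}}.$$

Repeating $4$ times in total — each differentiation brings down another $(-x^2)$ — gives
$$\frac{d^{4}J}{da^{4}} = \int_{-\infty}^{\infty} \frac{3 x^{8} e^{- a x^{2}}}{4} \, dx = \frac{315 \sqrt{\pi}}{64 a^{\frac{9}{2}}},$$
and the integrand here is exactly the target integrand, so $I = \frac{315 \sqrt{\pi}}{64 a^{\frac{9}{2}}}$.

Setting $a = \frac{1}{6}$:
$$I = \frac{25515 \sqrt{6} \sqrt{\pi}}{4}.$$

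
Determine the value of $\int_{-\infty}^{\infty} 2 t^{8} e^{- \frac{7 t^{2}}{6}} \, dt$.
$\frac{2430 \sqrt{42} \sqrt{\pi}}{2401}$

Start from the elementary integral
$$J(a) = \int_{-\infty}^{\infty} 2 e^{- a t^{2}} \, dt = \frac{2 \sqrt{\pi}}{\sqrt{a}}.$$

Differentiating under the integral sign brings down a factor of $(-t^2)$:
$$\frac{dJ}{da} = \int_{-\infty}^{\infty} - 2 t^{2} e^{- a t^{2}} \, dt = - \frac{\sqrt{\pi}}{a^{\frac{3}{2}}}.$$

Repeating $4$ times in total — each differentiation brings down another $(-t^2)$ — gives
$$\frac{d^{4}J}{da^{4}} = \int_{-\infty}^{\infty} 2 t^{8} e^{- a t^{2}} \, dt = \frac{105 \sqrt{\pi}}{8 a^{\frac{9}{2}}},$$
and the integrand here is exactly the target integrand, so $I = \frac{105 \sqrt{\pi}}{8 a^{\frac{9}{2}}}$.

Setting $a = \frac{7}{6}$:
$$I = \frac{2430 \sqrt{42} \sqrt{\pi}}{2401}.$$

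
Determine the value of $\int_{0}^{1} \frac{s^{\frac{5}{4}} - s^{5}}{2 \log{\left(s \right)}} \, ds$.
$\log{\left(\frac{\sqrt{6}}{4} \right)}$

Consider the one-parameter family: let $I(a) = \int_{0}^{1} \frac{- s^{5} + s^{a}}{2 \log{\left(s \right)}} \, ds$.

Since $\dfrac{\partial}{\partial a}\,s^{a} = s^{a} \ln s$, the $\ln s$ in the denominator cancels and
$$\frac{dI}{da} = \int_{0}^{1} \frac{1}{2} s^{a} \, ds = \frac{1}{2} \left[\frac{s^{a+1}}{a+1}\right]_0^1 = \frac{1}{2 \left(a + 1\right)}.$$

Integrating with respect to $a$ gives $I(a) = \frac{\log{\left(a + 1 \right)}}{2} - \frac{\log{\left(6 \right)}}{2} + C$.

At $a = 5$ the integrand is identically $0$, so $I(5) = 0$. The closed form gives $0$, hence $C = 0$.

Setting $a = \frac{5}{4}$:
$$I = \log{\left(\frac{\sqrt{6}}{4} \right)}.$$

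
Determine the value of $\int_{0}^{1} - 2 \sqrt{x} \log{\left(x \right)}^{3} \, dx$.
$\frac{64}{27}$

Consider the simpler parametrised integral
$$J(a) = \int_{0}^{1} - 2 x^{a} \, dx = - \frac{2}{a + 1}.$$

Differentiating under the integral sign brings down a factor of $\ln x$:
$$\frac{dJ}{da} = \int_{0}^{1} - 2 x^{a} \log{\left(x \right)} \, dx = \frac{2}{\left(a + 1\right)^{2}}.$$

Repeating $3$ times in total — each differentiation brings down another $\ln x$ — gives
$$\frac{d^{3}J}{da^{3}} = \int_{0}^{1} - 2 x^{a} \log{\left(x \right)}^{3} \, dx = \frac{12}{\left(a + 1\right)^{4}},$$
and the integrand here is exactly the target integrand, so $I = \frac{12}{\left(a + 1\right)^{4}}$.

Setting $a = \frac{1}{2}$:
$$I = \frac{64}{27}.$$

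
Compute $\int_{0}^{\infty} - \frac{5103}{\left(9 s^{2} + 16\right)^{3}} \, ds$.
$- \frac{5103 \pi}{16384}$

Recall the elementary integral
$$J(a) = \int_{0}^{\infty} - \frac{7}{a^{2} + s^{2}} \, ds = - \frac{7 \pi}{2 a}.$$

Differentiating under the integral sign with respect to $a$,
$$\frac{dJ}{da} = \int_{0}^{\infty} \frac{14 a}{\left(a^{2} + s^{2}\right)^{2}} \, ds = \frac{7 \pi}{2 a^{2}},$$
so $\int_{0}^{\infty} - \frac{7}{\left(a^{2} + s^{2}\right)^{2}} \, ds = - \frac{7 \pi}{4 a^{3}}$.

Repeating — each differentiation of $1/(s^2+a^2)^j$ produces $-2ja/(s^2+a^2)^{j+1}$ — and dividing through by $-2ja$ at each step yields, after $2$ differentiations in total,
$$\int_{0}^{\infty} - \frac{7}{\left(a^{2} + s^{2}\right)^{3}} \, ds = - \frac{21 \pi}{16 a^{5}}.$$

Setting $a = \frac{4}{3}$:
$$I = - \frac{5103 \pi}{16384}.$$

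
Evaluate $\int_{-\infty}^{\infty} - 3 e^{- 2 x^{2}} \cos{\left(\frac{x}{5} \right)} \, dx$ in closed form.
$- \frac{3 \sqrt{2} \sqrt{\pi}}{2 e^{\frac{1}{200}}}$

Let $b$ denote the cosine frequency and define $I(b) = \int_{-\infty}^{\infty} - 3 e^{- 2 x^{2}} \cos{\left(b x \right)} \, dx$.

Differentiating under the integral sign,
$$I'(b) = \int_{-\infty}^{\infty} 3 x e^{- 2 x^{2}} \sin{\left(b x \right)} \, dx.$$

Integrate $\int_{-\infty}^{\infty} x \sin(b x)\, e^{- 2 x^{2}}\, dx$ by parts with $u = \sin(b x)$ and $dv = x\, e^{- 2 x^{2}}\, dx$, giving $v = - \frac{e^{- 2 x^{2}}}{4}$. The boundary term vanishes and
$$\int_{-\infty}^{\infty} x \sin(b x)\, e^{- 2 x^{2}}\, dx = \frac{b}{4} \int_{-\infty}^{\infty} \cos(b x)\, e^{- 2 x^{2}}\, dx,$$
so $I'(b) = - \frac{b}{4}\, I(b)$.

This is a separable first-order ODE; solving with the initial condition $I(0) = \int_{-\infty}^{\infty} - 3 e^{- 2 x^{2}}\,dx = - \frac{3 \sqrt{2} \sqrt{\pi}}{2}$ gives
$$I(b) = - \frac{3 \sqrt{2} \sqrt{\pi} e^{- \frac{b^{2}}{8}}}{2}.$$

Setting $b = \frac{1}{5}$:
$$I = - \frac{3 \sqrt{2} \sqrt{\pi}}{2 e^{\frac{1}{200}}}.$$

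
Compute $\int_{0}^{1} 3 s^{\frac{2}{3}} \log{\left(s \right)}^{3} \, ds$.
$- \frac{1458}{625}$

Start from the elementary integral
$$J(a) = \int_{0}^{1} 3 s^{a} \, ds = \frac{3}{a + 1}.$$

Differentiating under the integral sign brings down a factor of $\ln s$:
$$\frac{dJ}{da} = \int_{0}^{1} 3 s^{a} \log{\left(s \right)} \, ds = - \frac{3}{\left(a + 1\right)^{2}}.$$

Repeating $3$ times in total — each differentiation brings down another $\ln s$ — gives
$$\frac{d^{3}J}{da^{3}} = \int_{0}^{1} 3 s^{a} \log{\left(s \right)}^{3} \, ds = - \frac{18}{\left(a + 1\right)^{4}},$$
and the integrand here is exactly the target integrand, so $I = - \frac{18}{\left(a + 1\right)^{4}}$.

Setting $a = \frac{2}{3}$:
$$I = - \frac{1458}{625}.$$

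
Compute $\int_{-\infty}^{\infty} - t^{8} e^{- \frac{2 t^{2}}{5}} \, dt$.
$- \frac{65625 \sqrt{10} \sqrt{\pi}}{512}$

Begin with the known integral
$$J(a) = \int_{-\infty}^{\infty} - e^{- a t^{2}} \, dt = - \frac{\sqrt{\pi}}{\sqrt{a}}.$$

Differentiating under the integral sign brings down a factor of $(-t^2)$:
$$\frac{dJ}{da} = \int_{-\infty}^{\infty} t^{2} e^{- a t^{2}} \, dt = \frac{\sqrt{\pi}}{2 a^{\frac{3}{2}}}.$$

Repeating $4$ times in total — each differentiation brings down another $(-t^2)$ — gives
$$\frac{d^{4}J}{da^{4}} = \int_{-\infty}^{\infty} - t^{8} e^{- a t^{2}} \, dt = - \frac{105 \sqrt{\pi}}{16 a^{\frac{9}{2}}},$$
and the integrand here is exactly the target integrand, so $I = - \frac{105 \sqrt{\pi}}{16 a^{\frac{9}{2}}}$.

Setting $a = \frac{2}{5}$:
$$I = - \frac{65625 \sqrt{10} \sqrt{\pi}}{512}.$$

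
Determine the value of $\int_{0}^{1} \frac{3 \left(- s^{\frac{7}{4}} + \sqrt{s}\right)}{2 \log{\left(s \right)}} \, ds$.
$- \log{\left(\frac{11 \sqrt{66}}{36} \right)}$

Introduce a parameter $a$ in the exponent: let $I(a) = \int_{0}^{1} \frac{3 \left(\sqrt{s} - s^{a}\right)}{2 \log{\left(s \right)}} \, ds$.

Since $\dfrac{\partial}{\partial a}\,s^{a} = s^{a} \ln s$, the $\ln s$ in the denominator cancels and
$$\frac{dI}{da} = \int_{0}^{1} - \frac{3}{2} s^{a} \, ds = - \frac{3}{2} \left[\frac{s^{a+1}}{a+1}\right]_0^1 = - \frac{3}{2 a + 2}.$$

Integrating with respect to $a$ gives $I(a) = - \log{\left(\frac{2 \sqrt{6} \left(a + 1\right)^{\frac{3}{2}}}{9} \right)} + C$.

At $a = \frac{1}{2}$ the integrand is identically $0$, so $I(\frac{1}{2}) = 0$. The closed form gives $0$, hence $C = 0$.

Setting $a = \frac{7}{4}$:
$$I = - \log{\left(\frac{11 \sqrt{66}}{36} \right)}.$$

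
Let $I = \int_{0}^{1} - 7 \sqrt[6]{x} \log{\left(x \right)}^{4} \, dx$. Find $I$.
$- \frac{186624}{2401}$

Consider the simpler parametrised integral
$$J(a) = \int_{0}^{1} - 7 x^{a} \, dx = - \frac{7}{a + 1}.$$

Differentiating under the integral sign brings down a factor of $\ln x$:
$$\frac{dJ}{da} = \int_{0}^{1} - 7 x^{a} \log{\left(x \right)} \, dx = \frac{7}{\left(a + 1\right)^{2}}.$$

Repeating $4$ times in total — each differentiation brings down another $\ln x$ — gives
$$\frac{d^{4}J}{da^{4}} = \int_{0}^{1} - 7 x^{a} \log{\left(x \right)}^{4} \, dx = - \frac{168}{\left(a + 1\right)^{5}},$$
and the integrand here is exactly the target integrand, so $I = - \frac{168}{\left(a + 1\right)^{5}}$.

Setting $a = \frac{1}{6}$:
$$I = - \frac{186624}{2401}.$$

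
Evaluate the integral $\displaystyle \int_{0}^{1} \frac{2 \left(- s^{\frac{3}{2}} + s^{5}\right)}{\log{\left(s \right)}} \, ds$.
$\log{\left(\frac{144}{25} \right)}$

Replace the exponent $5$ by a parameter $a$: let $I(a) = \int_{0}^{1} \frac{2 \left(- s^{\frac{3}{2}} + s^{a}\right)}{\log{\left(s \right)}} \, ds$.

Since $\dfrac{\partial}{\partial a}\,s^{a} = s^{a} \ln s$, the $\ln s$ in the denominator cancels and
$$\frac{dI}{da} = \int_{0}^{1} 2 s^{a} \, ds = 2 \left[\frac{s^{a+1}}{a+1}\right]_0^1 = \frac{2}{a + 1}.$$

Integrating with respect to $a$ gives $I(a) = \log{\left(\frac{4 \left(a + 1\right)^{2}}{25} \right)} + C$.

At $a = \frac{3}{2}$ the integrand is identically $0$, so $I(\frac{3}{2}) = 0$. The closed form gives $0$, hence $C = 0$.

Setting $a = 5$:
$$I = \log{\left(\frac{144}{25} \right)}.$$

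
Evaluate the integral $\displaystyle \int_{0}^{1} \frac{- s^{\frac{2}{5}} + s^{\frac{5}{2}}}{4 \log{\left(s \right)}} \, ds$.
$- \frac{\log{\left(2 \right)}}{4} + \frac{\log{\left(5 \right)}}{4}$

Introduce a parameter $a$ in the exponent: let $I(a) = \int_{0}^{1} \frac{s^{\frac{5}{2}} - s^{a}}{4 \log{\left(s \right)}} \, ds$.

Since $\dfrac{\partial}{\partial a}\,s^{a} = s^{a} \ln s$, the $\ln s$ in the denominator cancels and
$$\frac{dI}{da} = \int_{0}^{1} - \frac{1}{4} s^{a} \, ds = - \frac{1}{4} \left[\frac{s^{a+1}}{a+1}\right]_0^1 = - \frac{1}{4 a + 4}.$$

Integrating with respect to $a$ gives $I(a) = - \frac{\log{\left(a + 1 \right)}}{4} - \frac{\log{\left(2 \right)}}{4} + \frac{\log{\left(7 \right)}}{4} + C$.

At $a = \frac{5}{2}$ the integrand is identically $0$, so $I(\frac{5}{2}) = 0$. The closed form gives $0$, hence $C = 0$.

Setting $a = \frac{2}{5}$:
$$I = - \frac{\log{\left(2 \right)}}{4} + \frac{\log{\left(5 \right)}}{4}.$$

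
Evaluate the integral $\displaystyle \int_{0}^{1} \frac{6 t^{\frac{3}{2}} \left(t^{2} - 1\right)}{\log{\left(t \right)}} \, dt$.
$\log{\left(\frac{531441}{15625} \right)}$

Introduce a parameter $a$ in the exponent: let $I(a) = \int_{0}^{1} \frac{6 \left(- t^{\frac{3}{2}} + t^{a}\right)}{\log{\left(t \right)}} \, dt$.

Since $\dfrac{\partial}{\partial a}\,t^{a} = t^{a} \ln t$, the $\ln t$ in the denominator cancels and
$$\frac{dI}{da} = \int_{0}^{1} 6 t^{a} \, dt = 6 \left[\frac{t^{a+1}}{a+1}\right]_0^1 = \frac{6}{a + 1}.$$

Integrating with respect to $a$ gives $I(a) = \log{\left(\frac{64 \left(a + 1\right)^{6}}{15625} \right)} + C$.

At $a = \frac{3}{2}$ the integrand is identically $0$, so $I(\frac{3}{2}) = 0$. The closed form gives $0$, hence $C = 0$.

Setting $a = \frac{7}{2}$:
$$I = \log{\left(\frac{531441}{15625} \right)}.$$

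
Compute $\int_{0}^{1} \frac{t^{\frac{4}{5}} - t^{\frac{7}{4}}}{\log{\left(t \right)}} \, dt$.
$- \log{\left(\frac{55}{36} \right)}$

Replace the exponent $\frac{7}{4}$ by a parameter $a$: let $I(a) = \int_{0}^{1} \frac{t^{\frac{4}{5}} - t^{a}}{\log{\left(t \right)}} \, dt$.

Since $\dfrac{\partial}{\partial a}\,t^{a} = t^{a} \ln t$, the $\ln t$ in the denominator cancels and
$$\frac{dI}{da} = \int_{0}^{1} -1 t^{a} \, dt = -1 \left[\frac{t^{a+1}}{a+1}\right]_0^1 = - \frac{1}{a + 1}.$$

Integrating with respect to $a$ gives $I(a) = - \log{\left(\frac{5 a}{9} + \frac{5}{9} \right)} + C$.

At $a = \frac{4}{5}$ the integrand is identically $0$, so $I(\frac{4}{5}) = 0$. The closed form gives $0$, hence $C = 0$.

Setting $a = \frac{7}{4}$:
$$I = - \log{\left(\frac{55}{36} \right)}.$$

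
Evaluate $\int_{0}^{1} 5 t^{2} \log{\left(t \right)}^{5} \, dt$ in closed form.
$- \frac{200}{243}$

Consider the simpler parametrised integral
$$J(a) = \int_{0}^{1} 5 t^{a} \, dt = \frac{5}{a + 1}.$$

Differentiating under the integral sign brings down a factor of $\ln t$:
$$\frac{dJ}{da} = \int_{0}^{1} 5 t^{a} \log{\left(t \right)} \, dt = - \frac{5}{\left(a + 1\right)^{2}}.$$

Repeating $5$ times in total — each differentiation brings down another $\ln t$ — gives
$$\frac{d^{5}J}{da^{5}} = \int_{0}^{1} 5 t^{a} \log{\left(t \right)}^{5} \, dt = - \frac{600}{\left(a + 1\right)^{6}},$$
and the integrand here is exactly the target integrand, so $I = - \frac{600}{\left(a + 1\right)^{6}}$.

Setting $a = 2$:
$$I = - \frac{200}{243}.$$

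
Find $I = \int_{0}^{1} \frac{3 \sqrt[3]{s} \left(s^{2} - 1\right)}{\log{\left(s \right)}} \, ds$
$- \log{\left(\frac{8}{125} \right)}$

Introduce a parameter $a$ in the exponent: let $I(a) = \int_{0}^{1} \frac{3 \left(s^{\frac{7}{3}} - s^{a}\right)}{\log{\left(s \right)}} \, ds$.

Since $\dfrac{\partial}{\partial a}\,s^{a} = s^{a} \ln s$, the $\ln s$ in the denominator cancels and
$$\frac{dI}{da} = \int_{0}^{1} -3 s^{a} \, ds = -3 \left[\frac{s^{a+1}}{a+1}\right]_0^1 = - \frac{3}{a + 1}.$$

Integrating with respect to $a$ gives $I(a) = - \log{\left(\frac{27 \left(a + 1\right)^{3}}{1000} \right)} + C$.

At $a = \frac{7}{3}$ the integrand is identically $0$, so $I(\frac{7}{3}) = 0$. The closed form gives $0$, hence $C = 0$.

Setting $a = \frac{1}{3}$:
$$I = - \log{\left(\frac{8}{125} \right)}.$$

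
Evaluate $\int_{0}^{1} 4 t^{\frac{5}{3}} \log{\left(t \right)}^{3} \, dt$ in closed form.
$- \frac{243}{512}$

Start from the elementary integral
$$J(a) = \int_{0}^{1} 4 t^{a} \, dt = \frac{4}{a + 1}.$$

Differentiating under the integral sign brings down a factor of $\ln t$:
$$\frac{dJ}{da} = \int_{0}^{1} 4 t^{a} \log{\left(t \right)} \, dt = - \frac{4}{\left(a + 1\right)^{2}}.$$

Repeating $3$ times in total — each differentiation brings down another $\ln t$ — gives
$$\frac{d^{3}J}{da^{3}} = \int_{0}^{1} 4 t^{a} \log{\left(t \right)}^{3} \, dt = - \frac{24}{\left(a + 1\right)^{4}},$$
and the integrand here is exactly the target integrand, so $I = - \frac{24}{\left(a + 1\right)^{4}}$.

Setting $a = \frac{5}{3}$:
$$I = - \frac{243}{512}.$$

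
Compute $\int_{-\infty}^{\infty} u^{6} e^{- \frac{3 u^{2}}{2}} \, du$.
$\frac{5 \sqrt{6} \sqrt{\pi}}{27}$

Consider the simpler parametrised integral
$$J(a) = \int_{-\infty}^{\infty} e^{- a u^{2}} \, du = \frac{\sqrt{\pi}}{\sqrt{a}}.$$

Differentiating under the integral sign brings down a factor of $(-u^2)$:
$$\frac{dJ}{da} = \int_{-\infty}^{\infty} - u^{2} e^{- a u^{2}} \, du = - \frac{\sqrt{\pi}}{2 a^{\frac{3}{2}}}.$$

Repeating $3$ times in total — each differentiation brings down another $(-u^2)$ — gives
$$\frac{d^{3}J}{da^{3}} = \int_{-\infty}^{\infty} - u^{6} e^{- a u^{2}} \, du = - \frac{15 \sqrt{\pi}}{8 a^{\frac{7}{2}}},$$
and the integrand here is $(-1)^{3}$ times the target integrand, so $I = (-1)^{3}\,\frac{d^{3}J}{da^{3}} = \frac{15 \sqrt{\pi}}{8 a^{\frac{7}{2}}}$.

Setting $a = \frac{3}{2}$:
$$I = \frac{5 \sqrt{6} \sqrt{\pi}}{27}.$$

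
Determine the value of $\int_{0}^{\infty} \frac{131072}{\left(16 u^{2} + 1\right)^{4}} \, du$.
$5120 \pi$

Recall the elementary integral
$$J(a) = \int_{0}^{\infty} \frac{2}{a^{2} + u^{2}} \, du = \frac{\pi}{a}.$$

Differentiating under the integral sign with respect to $a$,
$$\frac{dJ}{da} = \int_{0}^{\infty} - \frac{4 a}{\left(a^{2} + u^{2}\right)^{2}} \, du = - \frac{\pi}{a^{2}},$$
so $\int_{0}^{\infty} \frac{2}{\left(a^{2} + u^{2}\right)^{2}} \, du = \frac{\pi}{2 a^{3}}$.

Repeating — each differentiation of $1/(u^2+a^2)^j$ produces $-2ja/(u^2+a^2)^{j+1}$ — and dividing through by $-2ja$ at each step yields, after $3$ differentiations in total,
$$\int_{0}^{\infty} \frac{2}{\left(a^{2} + u^{2}\right)^{4}} \, du = \frac{5 \pi}{16 a^{7}}.$$

Setting $a = \frac{1}{4}$:
$$I = 5120 \pi.$$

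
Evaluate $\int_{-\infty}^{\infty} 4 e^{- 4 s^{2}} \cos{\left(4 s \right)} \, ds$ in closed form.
$\frac{2 \sqrt{\pi}}{e}$

Let $b$ denote the cosine frequency and define $I(b) = \int_{-\infty}^{\infty} 4 e^{- 4 s^{2}} \cos{\left(b s \right)} \, ds$.

Differentiating under the integral sign,
$$I'(b) = \int_{-\infty}^{\infty} - 4 s e^{- 4 s^{2}} \sin{\left(b s \right)} \, ds.$$

Integrate $\int_{-\infty}^{\infty} s \sin(b s)\, e^{- 4 s^{2}}\, ds$ by parts with $u = \sin(b s)$ and $dv = s\, e^{- 4 s^{2}}\, ds$, giving $v = - \frac{e^{- 4 s^{2}}}{8}$. The boundary term vanishes and
$$\int_{-\infty}^{\infty} s \sin(b s)\, e^{- 4 s^{2}}\, ds = \frac{b}{8} \int_{-\infty}^{\infty} \cos(b s)\, e^{- 4 s^{2}}\, ds,$$
so $I'(b) = - \frac{b}{8}\, I(b)$.

This is a separable first-order ODE; solving with the initial condition $I(0) = \int_{-\infty}^{\infty} 4 e^{- 4 s^{2}}\,ds = 2 \sqrt{\pi}$ gives
$$I(b) = 2 \sqrt{\pi} e^{- \frac{b^{2}}{16}}.$$

Setting $b = 4$:
$$I = \frac{2 \sqrt{\pi}}{e}.$$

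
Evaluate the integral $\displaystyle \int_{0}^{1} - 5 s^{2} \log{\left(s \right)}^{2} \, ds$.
$- \frac{10}{27}$

Consider the simpler parametrised integral
$$J(a) = \int_{0}^{1} - 5 s^{a} \, ds = - \frac{5}{a + 1}.$$

Differentiating under the integral sign brings down a factor of $\ln s$:
$$\frac{dJ}{da} = \int_{0}^{1} - 5 s^{a} \log{\left(s \right)} \, ds = \frac{5}{\left(a + 1\right)^{2}}.$$

Repeating twice in total — each differentiation brings down another $\ln s$ — gives
$$\frac{d^{2}J}{da^{2}} = \int_{0}^{1} - 5 s^{a} \log{\left(s \right)}^{2} \, ds = - \frac{10}{\left(a + 1\right)^{3}},$$
and the integrand here is exactly the target integrand, so $I = - \frac{10}{\left(a + 1\right)^{3}}$.

Setting $a = 2$:
$$I = - \frac{10}{27}.$$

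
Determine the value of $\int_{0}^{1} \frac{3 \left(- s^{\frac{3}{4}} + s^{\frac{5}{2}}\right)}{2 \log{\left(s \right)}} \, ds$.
$\frac{3 \log{\left(2 \right)}}{2}$

Consider the one-parameter family: let $I(a) = \int_{0}^{1} \frac{3 \left(s^{\frac{5}{2}} - s^{a}\right)}{2 \log{\left(s \right)}} \, ds$.

Since $\dfrac{\partial}{\partial a}\,s^{a} = s^{a} \ln s$, the $\ln s$ in the denominator cancels and
$$\frac{dI}{da} = \int_{0}^{1} - \frac{3}{2} s^{a} \, ds = - \frac{3}{2} \left[\frac{s^{a+1}}{a+1}\right]_0^1 = - \frac{3}{2 a + 2}.$$

Integrating with respect to $a$ gives $I(a) = - \log{\left(\frac{2 \sqrt{14} \left(a + 1\right)^{\frac{3}{2}}}{49} \right)} + C$.

At $a = \frac{5}{2}$ the integrand is identically $0$, so $I(\frac{5}{2}) = 0$. The closed form gives $0$, hence $C = 0$.

Setting $a = \frac{3}{4}$:
$$I = \frac{3 \log{\left(2 \right)}}{2}.$$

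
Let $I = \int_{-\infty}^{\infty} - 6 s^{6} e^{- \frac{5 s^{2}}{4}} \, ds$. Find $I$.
$- \frac{288 \sqrt{5} \sqrt{\pi}}{125}$

Begin with the known integral
$$J(a) = \int_{-\infty}^{\infty} - 6 e^{- a s^{2}} \, ds = - \frac{6 \sqrt{\pi}}{\sqrt{a}}.$$

Differentiating under the integral sign brings down a factor of $(-s^2)$:
$$\frac{dJ}{da} = \int_{-\infty}^{\infty} 6 s^{2} e^{- a s^{2}} \, ds = \frac{3 \sqrt{\pi}}{a^{\frac{3}{2}}}.$$

Repeating $3$ times in total — each differentiation brings down another $(-s^2)$ — gives
$$\frac{d^{3}J}{da^{3}} = \int_{-\infty}^{\infty} 6 s^{6} e^{- a s^{2}} \, ds = \frac{45 \sqrt{\pi}}{4 a^{\frac{7}{2}}},$$
and the integrand here is $(-1)^{3}$ times the target integrand, so $I = (-1)^{3}\,\frac{d^{3}J}{da^{3}} = - \frac{45 \sqrt{\pi}}{4 a^{\frac{7}{2}}}$.

Setting $a = \frac{5}{4}$:
$$I = - \frac{288 \sqrt{5} \sqrt{\pi}}{125}.$$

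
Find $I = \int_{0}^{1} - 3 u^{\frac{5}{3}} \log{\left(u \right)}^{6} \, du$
$- \frac{295245}{131072}$

Start from the elementary integral
$$J(a) = \int_{0}^{1} - 3 u^{a} \, du = - \frac{3}{a + 1}.$$

Differentiating under the integral sign brings down a factor of $\ln u$:
$$\frac{dJ}{da} = \int_{0}^{1} - 3 u^{a} \log{\left(u \right)} \, du = \frac{3}{\left(a + 1\right)^{2}}.$$

Repeating $6$ times in total — each differentiation brings down another $\ln u$ — gives
$$\frac{d^{6}J}{da^{6}} = \int_{0}^{1} - 3 u^{a} \log{\left(u \right)}^{6} \, du = - \frac{2160}{\left(a + 1\right)^{7}},$$
and the integrand here is exactly the target integrand, so $I = - \frac{2160}{\left(a + 1\right)^{7}}$.

Setting $a = \frac{5}{3}$:
$$I = - \frac{295245}{131072}.$$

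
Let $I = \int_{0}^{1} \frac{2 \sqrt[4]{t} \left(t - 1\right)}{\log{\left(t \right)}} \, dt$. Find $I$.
$- \log{\left(\frac{25}{81} \right)}$

Introduce a parameter $a$ in the exponent: let $I(a) = \int_{0}^{1} \frac{2 \left(t^{\frac{5}{4}} - t^{a}\right)}{\log{\left(t \right)}} \, dt$.

Since $\dfrac{\partial}{\partial a}\,t^{a} = t^{a} \ln t$, the $\ln t$ in the denominator cancels and
$$\frac{dI}{da} = \int_{0}^{1} -2 t^{a} \, dt = -2 \left[\frac{t^{a+1}}{a+1}\right]_0^1 = - \frac{2}{a + 1}.$$

Integrating with respect to $a$ gives $I(a) = - \log{\left(\frac{16 \left(a + 1\right)^{2}}{81} \right)} + C$.

At $a = \frac{5}{4}$ the integrand is identically $0$, so $I(\frac{5}{4}) = 0$. The closed form gives $0$, hence $C = 0$.

Setting $a = \frac{1}{4}$:
$$I = - \log{\left(\frac{25}{81} \right)}.$$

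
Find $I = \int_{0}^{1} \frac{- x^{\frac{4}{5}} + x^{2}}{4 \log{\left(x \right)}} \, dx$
$- \frac{\log{\left(3 \right)}}{4} + \frac{\log{\left(5 \right)}}{4}$

Introduce a parameter $a$ in the exponent: let $I(a) = \int_{0}^{1} \frac{- x^{\frac{4}{5}} + x^{a}}{4 \log{\left(x \right)}} \, dx$.

Since $\dfrac{\partial}{\partial a}\,x^{a} = x^{a} \ln x$, the $\ln x$ in the denominator cancels and
$$\frac{dI}{da} = \int_{0}^{1} \frac{1}{4} x^{a} \, dx = \frac{1}{4} \left[\frac{x^{a+1}}{a+1}\right]_0^1 = \frac{1}{4 \left(a + 1\right)}.$$

Integrating with respect to $a$ gives $I(a) = \frac{\log{\left(a + 1 \right)}}{4} - \frac{\log{\left(3 \right)}}{2} + \frac{\log{\left(5 \right)}}{4} + C$.

At $a = \frac{4}{5}$ the integrand is identically $0$, so $I(\frac{4}{5}) = 0$. The closed form gives $0$, hence $C = 0$.

Setting $a = 2$:
$$I = - \frac{\log{\left(3 \right)}}{4} + \frac{\log{\left(5 \right)}}{4}.$$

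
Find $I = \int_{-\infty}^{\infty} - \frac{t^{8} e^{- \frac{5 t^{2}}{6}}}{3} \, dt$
$- \frac{567 \sqrt{30} \sqrt{\pi}}{625}$

Begin with the known integral
$$J(a) = \int_{-\infty}^{\infty} - \frac{e^{- a t^{2}}}{3} \, dt = - \frac{\sqrt{\pi}}{3 \sqrt{a}}.$$

Differentiating under the integral sign brings down a factor of $(-t^2)$:
$$\frac{dJ}{da} = \int_{-\infty}^{\infty} \frac{t^{2} e^{- a t^{2}}}{3} \, dt = \frac{\sqrt{\pi}}{6 a^{\frac{3}{2}}}.$$

Repeating $4$ times in total — each differentiation brings down another $(-t^2)$ — gives
$$\frac{d^{4}J}{da^{4}} = \int_{-\infty}^{\infty} - \frac{t^{8} e^{- a t^{2}}}{3} \, dt = - \frac{35 \sqrt{\pi}}{16 a^{\frac{9}{2}}},$$
and the integrand here is exactly the target integrand, so $I = - \frac{35 \sqrt{\pi}}{16 a^{\frac{9}{2}}}$.

Setting $a = \frac{5}{6}$:
$$I = - \frac{567 \sqrt{30} \sqrt{\pi}}{625}.$$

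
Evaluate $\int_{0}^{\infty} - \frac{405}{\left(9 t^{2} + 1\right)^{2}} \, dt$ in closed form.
$- \frac{135 \pi}{4}$

Start from the standard arctangent integral
$$J(a) = \int_{0}^{\infty} - \frac{5}{a^{2} + t^{2}} \, dt = - \frac{5 \pi}{2 a}.$$

Differentiating under the integral sign with respect to $a$,
$$\frac{dJ}{da} = \int_{0}^{\infty} \frac{10 a}{\left(a^{2} + t^{2}\right)^{2}} \, dt = \frac{5 \pi}{2 a^{2}},$$
so $\int_{0}^{\infty} - \frac{5}{\left(a^{2} + t^{2}\right)^{2}} \, dt = - \frac{5 \pi}{4 a^{3}}$.

Setting $a = \frac{1}{3}$:
$$I = - \frac{135 \pi}{4}.$$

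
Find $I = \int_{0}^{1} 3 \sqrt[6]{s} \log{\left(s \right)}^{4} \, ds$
$\frac{559872}{16807}$

Begin with the known integral
$$J(a) = \int_{0}^{1} 3 s^{a} \, ds = \frac{3}{a + 1}.$$

Differentiating under the integral sign brings down a factor of $\ln s$:
$$\frac{dJ}{da} = \int_{0}^{1} 3 s^{a} \log{\left(s \right)} \, ds = - \frac{3}{\left(a + 1\right)^{2}}.$$

Repeating $4$ times in total — each differentiation brings down another $\ln s$ — gives
$$\frac{d^{4}J}{da^{4}} = \int_{0}^{1} 3 s^{a} \log{\left(s \right)}^{4} \, ds = \frac{72}{\left(a + 1\right)^{5}},$$
and the integrand here is exactly the target integrand, so $I = \frac{72}{\left(a + 1\right)^{5}}$.

Setting $a = \frac{1}{6}$:
$$I = \frac{559872}{16807}.$$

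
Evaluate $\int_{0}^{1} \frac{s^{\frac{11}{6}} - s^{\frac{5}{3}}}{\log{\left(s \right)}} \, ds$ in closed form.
$- \log{\left(\frac{16}{17} \right)}$

Consider the one-parameter family: let $I(a) = \int_{0}^{1} \frac{s^{\frac{11}{6}} - s^{a}}{\log{\left(s \right)}} \, ds$.

Since $\dfrac{\partial}{\partial a}\,s^{a} = s^{a} \ln s$, the $\ln s$ in the denominator cancels and
$$\frac{dI}{da} = \int_{0}^{1} -1 s^{a} \, ds = -1 \left[\frac{s^{a+1}}{a+1}\right]_0^1 = - \frac{1}{a + 1}.$$

Integrating with respect to $a$ gives $I(a) = - \log{\left(\frac{6 a}{17} + \frac{6}{17} \right)} + C$.

At $a = \frac{11}{6}$ the integrand is identically $0$, so $I(\frac{11}{6}) = 0$. The closed form gives $0$, hence $C = 0$.

Setting $a = \frac{5}{3}$:
$$I = - \log{\left(\frac{16}{17} \right)}.$$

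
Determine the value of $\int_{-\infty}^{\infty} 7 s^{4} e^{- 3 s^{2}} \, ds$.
$\frac{7 \sqrt{3} \sqrt{\pi}}{36}$

Consider the simpler parametrised integral
$$J(a) = \int_{-\infty}^{\infty} 7 e^{- a s^{2}} \, ds = \frac{7 \sqrt{\pi}}{\sqrt{a}}.$$

Differentiating under the integral sign brings down a factor of $(-s^2)$:
$$\frac{dJ}{da} = \int_{-\infty}^{\infty} - 7 s^{2} e^{- a s^{2}} \, ds = - \frac{7 \sqrt{\pi}}{2 a^{\frac{3}{2}}}.$$

Repeating twice in total — each differentiation brings down another $(-s^2)$ — gives
$$\frac{d^{2}J}{da^{2}} = \int_{-\infty}^{\infty} 7 s^{4} e^{- a s^{2}} \, ds = \frac{21 \sqrt{\pi}}{4 a^{\frac{5}{2}}},$$
and the integrand here is exactly the target integrand, so $I = \frac{21 \sqrt{\pi}}{4 a^{\frac{5}{2}}}$.

Setting $a = 3$:
$$I = \frac{7 \sqrt{3} \sqrt{\pi}}{36}.$$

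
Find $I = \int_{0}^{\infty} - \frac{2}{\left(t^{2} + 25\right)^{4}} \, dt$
$- \frac{\pi}{250000}$

Recall the elementary integral
$$J(a) = \int_{0}^{\infty} - \frac{2}{a^{2} + t^{2}} \, dt = - \frac{\pi}{a}.$$

Differentiating under the integral sign with respect to $a$,
$$\frac{dJ}{da} = \int_{0}^{\infty} \frac{4 a}{\left(a^{2} + t^{2}\right)^{2}} \, dt = \frac{\pi}{a^{2}},$$
so $\int_{0}^{\infty} - \frac{2}{\left(a^{2} + t^{2}\right)^{2}} \, dt = - \frac{\pi}{2 a^{3}}$.

Repeating — each differentiation of $1/(t^2+a^2)^j$ produces $-2ja/(t^2+a^2)^{j+1}$ — and dividing through by $-2ja$ at each step yields, after $3$ differentiations in total,
$$\int_{0}^{\infty} - \frac{2}{\left(a^{2} + t^{2}\right)^{4}} \, dt = - \frac{5 \pi}{16 a^{7}}.$$

Setting $a = 5$:
$$I = - \frac{\pi}{250000}.$$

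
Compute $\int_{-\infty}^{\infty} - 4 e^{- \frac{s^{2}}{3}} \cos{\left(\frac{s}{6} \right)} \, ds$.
$- \frac{4 \sqrt{3} \sqrt{\pi}}{e^{\frac{1}{48}}}$

Define $I(b) = \int_{-\infty}^{\infty} - 4 e^{- \frac{s^{2}}{3}} \cos{\left(b s \right)} \, ds$.

Differentiating under the integral sign,
$$I'(b) = \int_{-\infty}^{\infty} 4 s e^{- \frac{s^{2}}{3}} \sin{\left(b s \right)} \, ds.$$

Integrate $\int_{-\infty}^{\infty} s \sin(b s)\, e^{- \frac{s^{2}}{3}}\, ds$ by parts with $u = \sin(b s)$ and $dv = s\, e^{- \frac{s^{2}}{3}}\, ds$, giving $v = - \frac{3 e^{- \frac{s^{2}}{3}}}{2}$. The boundary term vanishes and
$$\int_{-\infty}^{\infty} s \sin(b s)\, e^{- \frac{s^{2}}{3}}\, ds = \frac{3 b}{2} \int_{-\infty}^{\infty} \cos(b s)\, e^{- \frac{s^{2}}{3}}\, ds,$$
so $I'(b) = - \frac{3 b}{2}\, I(b)$.

This is a separable first-order ODE; solving with the initial condition $I(0) = \int_{-\infty}^{\infty} - 4 e^{- \frac{s^{2}}{3}}\,ds = - 4 \sqrt{3} \sqrt{\pi}$ gives
$$I(b) = - 4 \sqrt{3} \sqrt{\pi} e^{- \frac{3 b^{2}}{4}}.$$

Setting $b = \frac{1}{6}$:
$$I = - \frac{4 \sqrt{3} \sqrt{\pi}}{e^{\frac{1}{48}}}.$$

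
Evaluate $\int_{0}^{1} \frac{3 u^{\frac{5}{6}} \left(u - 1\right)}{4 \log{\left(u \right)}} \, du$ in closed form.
$- \frac{3 \log{\left(11 \right)}}{4} + \frac{3 \log{\left(17 \right)}}{4}$

Replace the exponent $\frac{5}{6}$ by a parameter $a$: let $I(a) = \int_{0}^{1} \frac{3 \left(u^{\frac{11}{6}} - u^{a}\right)}{4 \log{\left(u \right)}} \, du$.

Since $\dfrac{\partial}{\partial a}\,u^{a} = u^{a} \ln u$, the $\ln u$ in the denominator cancels and
$$\frac{dI}{da} = \int_{0}^{1} - \frac{3}{4} u^{a} \, du = - \frac{3}{4} \left[\frac{u^{a+1}}{a+1}\right]_0^1 = - \frac{3}{4 a + 4}.$$

Integrating with respect to $a$ gives $I(a) = - \frac{3 \log{\left(a + 1 \right)}}{4} - \frac{3 \log{\left(6 \right)}}{4} + \frac{3 \log{\left(17 \right)}}{4} + C$.

At $a = \frac{11}{6}$ the integrand is identically $0$, so $I(\frac{11}{6}) = 0$. The closed form gives $0$, hence $C = 0$.

Setting $a = \frac{5}{6}$:
$$I = - \frac{3 \log{\left(11 \right)}}{4} + \frac{3 \log{\left(17 \right)}}{4}.$$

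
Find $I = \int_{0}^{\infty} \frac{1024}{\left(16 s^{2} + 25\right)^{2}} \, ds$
$\frac{64 \pi}{125}$

Recall the elementary integral
$$J(a) = \int_{0}^{\infty} \frac{4}{a^{2} + s^{2}} \, ds = \frac{2 \pi}{a}.$$

Differentiating under the integral sign with respect to $a$,
$$\frac{dJ}{da} = \int_{0}^{\infty} - \frac{8 a}{\left(a^{2} + s^{2}\right)^{2}} \, ds = - \frac{2 \pi}{a^{2}},$$
so $\int_{0}^{\infty} \frac{4}{\left(a^{2} + s^{2}\right)^{2}} \, ds = \frac{\pi}{a^{3}}$.

Setting $a = \frac{5}{4}$:
$$I = \frac{64 \pi}{125}.$$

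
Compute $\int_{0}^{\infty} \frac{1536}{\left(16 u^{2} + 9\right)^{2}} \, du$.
$\frac{32 \pi}{9}$

Begin with the known result
$$J(a) = \int_{0}^{\infty} \frac{6}{a^{2} + u^{2}} \, du = \frac{3 \pi}{a}.$$

Differentiating under the integral sign with respect to $a$,
$$\frac{dJ}{da} = \int_{0}^{\infty} - \frac{12 a}{\left(a^{2} + u^{2}\right)^{2}} \, du = - \frac{3 \pi}{a^{2}},$$
so $\int_{0}^{\infty} \frac{6}{\left(a^{2} + u^{2}\right)^{2}} \, du = \frac{3 \pi}{2 a^{3}}$.

Setting $a = \frac{3}{4}$:
$$I = \frac{32 \pi}{9}.$$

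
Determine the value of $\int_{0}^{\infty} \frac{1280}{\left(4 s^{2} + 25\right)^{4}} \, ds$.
$\frac{4 \pi}{3125}$

Begin with the known result
$$J(a) = \int_{0}^{\infty} \frac{5}{a^{2} + s^{2}} \, ds = \frac{5 \pi}{2 a}.$$

Differentiating under the integral sign with respect to $a$,
$$\frac{dJ}{da} = \int_{0}^{\infty} - \frac{10 a}{\left(a^{2} + s^{2}\right)^{2}} \, ds = - \frac{5 \pi}{2 a^{2}},$$
so $\int_{0}^{\infty} \frac{5}{\left(a^{2} + s^{2}\right)^{2}} \, ds = \frac{5 \pi}{4 a^{3}}$.

Repeating — each differentiation of $1/(s^2+a^2)^j$ produces $-2ja/(s^2+a^2)^{j+1}$ — and dividing through by $-2ja$ at each step yields, after $3$ differentiations in total,
$$\int_{0}^{\infty} \frac{5}{\left(a^{2} + s^{2}\right)^{4}} \, ds = \frac{25 \pi}{32 a^{7}}.$$

Setting $a = \frac{5}{2}$:
$$I = \frac{4 \pi}{3125}.$$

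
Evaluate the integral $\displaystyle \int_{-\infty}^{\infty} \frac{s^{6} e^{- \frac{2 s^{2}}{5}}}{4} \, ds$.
$\frac{1875 \sqrt{10} \sqrt{\pi}}{512}$

Start from the elementary integral
$$J(a) = \int_{-\infty}^{\infty} \frac{e^{- a s^{2}}}{4} \, ds = \frac{\sqrt{\pi}}{4 \sqrt{a}}.$$

Differentiating under the integral sign brings down a factor of $(-s^2)$:
$$\frac{dJ}{da} = \int_{-\infty}^{\infty} - \frac{s^{2} e^{- a s^{2}}}{4} \, ds = - \frac{\sqrt{\pi}}{8 a^{\frac{3}{2}}}.$$

Repeating $3$ times in total — each differentiation brings down another $(-s^2)$ — gives
$$\frac{d^{3}J}{da^{3}} = \int_{-\infty}^{\infty} - \frac{s^{6} e^{- a s^{2}}}{4} \, ds = - \frac{15 \sqrt{\pi}}{32 a^{\frac{7}{2}}},$$
and the integrand here is $(-1)^{3}$ times the target integrand, so $I = (-1)^{3}\,\frac{d^{3}J}{da^{3}} = \frac{15 \sqrt{\pi}}{32 a^{\frac{7}{2}}}$.

Setting $a = \frac{2}{5}$:
$$I = \frac{1875 \sqrt{10} \sqrt{\pi}}{512}.$$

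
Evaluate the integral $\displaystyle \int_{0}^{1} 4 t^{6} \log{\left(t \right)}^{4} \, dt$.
$\frac{96}{16807}$

Start from the elementary integral
$$J(a) = \int_{0}^{1} 4 t^{a} \, dt = \frac{4}{a + 1}.$$

Differentiating under the integral sign brings down a factor of $\ln t$:
$$\frac{dJ}{da} = \int_{0}^{1} 4 t^{a} \log{\left(t \right)} \, dt = - \frac{4}{\left(a + 1\right)^{2}}.$$

Repeating $4$ times in total — each differentiation brings down another $\ln t$ — gives
$$\frac{d^{4}J}{da^{4}} = \int_{0}^{1} 4 t^{a} \log{\left(t \right)}^{4} \, dt = \frac{96}{\left(a + 1\right)^{5}},$$
and the integrand here is exactly the target integrand, so $I = \frac{96}{\left(a + 1\right)^{5}}$.

Setting $a = 6$:
$$I = \frac{96}{16807}.$$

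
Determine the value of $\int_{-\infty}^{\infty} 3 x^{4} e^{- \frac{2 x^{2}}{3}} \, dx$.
$\frac{81 \sqrt{6} \sqrt{\pi}}{32}$

Consider the simpler parametrised integral
$$J(a) = \int_{-\infty}^{\infty} 3 e^{- a x^{2}} \, dx = \frac{3 \sqrt{\pi}}{\sqrt{a}}.$$

Differentiating under the integral sign brings down a factor of $(-x^2)$:
$$\frac{dJ}{da} = \int_{-\infty}^{\infty} - 3 x^{2} e^{- a x^{2}} \, dx = - \frac{3 \sqrt{\pi}}{2 a^{\frac{3}{2}}}.$$

Repeating twice in total — each differentiation brings down another $(-x^2)$ — gives
$$\frac{d^{2}J}{da^{2}} = \int_{-\infty}^{\infty} 3 x^{4} e^{- a x^{2}} \, dx = \frac{9 \sqrt{\pi}}{4 a^{\frac{5}{2}}},$$
and the integrand here is exactly the target integrand, so $I = \frac{9 \sqrt{\pi}}{4 a^{\frac{5}{2}}}$.

Setting $a = \frac{2}{3}$:
$$I = \frac{81 \sqrt{6} \sqrt{\pi}}{32}.$$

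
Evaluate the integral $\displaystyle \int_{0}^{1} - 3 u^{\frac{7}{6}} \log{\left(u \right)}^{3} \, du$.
$\frac{23328}{28561}$

Begin with the known integral
$$J(a) = \int_{0}^{1} - 3 u^{a} \, du = - \frac{3}{a + 1}.$$

Differentiating under the integral sign brings down a factor of $\ln u$:
$$\frac{dJ}{da} = \int_{0}^{1} - 3 u^{a} \log{\left(u \right)} \, du = \frac{3}{\left(a + 1\right)^{2}}.$$

Repeating $3$ times in total — each differentiation brings down another $\ln u$ — gives
$$\frac{d^{3}J}{da^{3}} = \int_{0}^{1} - 3 u^{a} \log{\left(u \right)}^{3} \, du = \frac{18}{\left(a + 1\right)^{4}},$$
and the integrand here is exactly the target integrand, so $I = \frac{18}{\left(a + 1\right)^{4}}$.

Setting $a = \frac{7}{6}$:
$$I = \frac{23328}{28561}.$$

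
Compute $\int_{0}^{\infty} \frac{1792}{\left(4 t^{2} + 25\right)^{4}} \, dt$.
$\frac{28 \pi}{15625}$

Begin with the known result
$$J(a) = \int_{0}^{\infty} \frac{7}{a^{2} + t^{2}} \, dt = \frac{7 \pi}{2 a}.$$

Differentiating under the integral sign with respect to $a$,
$$\frac{dJ}{da} = \int_{0}^{\infty} - \frac{14 a}{\left(a^{2} + t^{2}\right)^{2}} \, dt = - \frac{7 \pi}{2 a^{2}},$$
so $\int_{0}^{\infty} \frac{7}{\left(a^{2} + t^{2}\right)^{2}} \, dt = \frac{7 \pi}{4 a^{3}}$.

Repeating — each differentiation of $1/(t^2+a^2)^j$ produces $-2ja/(t^2+a^2)^{j+1}$ — and dividing through by $-2ja$ at each step yields, after $3$ differentiations in total,
$$\int_{0}^{\infty} \frac{7}{\left(a^{2} + t^{2}\right)^{4}} \, dt = \frac{35 \pi}{32 a^{7}}.$$

Setting $a = \frac{5}{2}$:
$$I = \frac{28 \pi}{15625}.$$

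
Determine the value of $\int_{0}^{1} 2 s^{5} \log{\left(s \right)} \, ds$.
$- \frac{1}{18}$

Start from the elementary integral
$$J(a) = \int_{0}^{1} 2 s^{a} \, ds = \frac{2}{a + 1}.$$

Differentiating under the integral sign brings down a factor of $\ln s$:
$$\frac{dJ}{da} = \int_{0}^{1} 2 s^{a} \log{\left(s \right)} \, ds = - \frac{2}{\left(a + 1\right)^{2}}.$$

The integral on the left is $I$, so $I = - \frac{2}{\left(a + 1\right)^{2}}$.

Setting $a = 5$:
$$I = - \frac{1}{18}.$$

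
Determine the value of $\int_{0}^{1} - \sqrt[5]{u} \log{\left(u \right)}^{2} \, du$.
$- \frac{125}{108}$

Consider the simpler parametrised integral
$$J(a) = \int_{0}^{1} - u^{a} \, du = - \frac{1}{a + 1}.$$

Differentiating under the integral sign brings down a factor of $\ln u$:
$$\frac{dJ}{da} = \int_{0}^{1} - u^{a} \log{\left(u \right)} \, du = \frac{1}{\left(a + 1\right)^{2}}.$$

Repeating twice in total — each differentiation brings down another $\ln u$ — gives
$$\frac{d^{2}J}{da^{2}} = \int_{0}^{1} - u^{a} \log{\left(u \right)}^{2} \, du = - \frac{2}{\left(a + 1\right)^{3}},$$
and the integrand here is exactly the target integrand, so $I = - \frac{2}{\left(a + 1\right)^{3}}$.

Setting $a = \frac{1}{5}$:
$$I = - \frac{125}{108}.$$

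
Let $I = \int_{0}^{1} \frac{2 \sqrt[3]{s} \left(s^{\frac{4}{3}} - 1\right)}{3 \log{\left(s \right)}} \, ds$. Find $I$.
$\frac{2 \log{\left(2 \right)}}{3}$

Consider the one-parameter family: let $I(a) = \int_{0}^{1} \frac{2 \left(s^{\frac{5}{3}} - s^{a}\right)}{3 \log{\left(s \right)}} \, ds$.

Since $\dfrac{\partial}{\partial a}\,s^{a} = s^{a} \ln s$, the $\ln s$ in the denominator cancels and
$$\frac{dI}{da} = \int_{0}^{1} - \frac{2}{3} s^{a} \, ds = - \frac{2}{3} \left[\frac{s^{a+1}}{a+1}\right]_0^1 = - \frac{2}{3 a + 3}.$$

Integrating with respect to $a$ gives $I(a) = - \log{\left(\frac{3^{\frac{2}{3}} \left(a + 1\right)^{\frac{2}{3}}}{4} \right)} + C$.

At $a = \frac{5}{3}$ the integrand is identically $0$, so $I(\frac{5}{3}) = 0$. The closed form gives $0$, hence $C = 0$.

Setting $a = \frac{1}{3}$:
$$I = \frac{2 \log{\left(2 \right)}}{3}.$$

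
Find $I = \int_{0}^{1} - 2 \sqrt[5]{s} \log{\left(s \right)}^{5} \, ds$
$\frac{78125}{972}$

Consider the simpler parametrised integral
$$J(a) = \int_{0}^{1} - 2 s^{a} \, ds = - \frac{2}{a + 1}.$$

Differentiating under the integral sign brings down a factor of $\ln s$:
$$\frac{dJ}{da} = \int_{0}^{1} - 2 s^{a} \log{\left(s \right)} \, ds = \frac{2}{\left(a + 1\right)^{2}}.$$

Repeating $5$ times in total — each differentiation brings down another $\ln s$ — gives
$$\frac{d^{5}J}{da^{5}} = \int_{0}^{1} - 2 s^{a} \log{\left(s \right)}^{5} \, ds = \frac{240}{\left(a + 1\right)^{6}},$$
and the integrand here is exactly the target integrand, so $I = \frac{240}{\left(a + 1\right)^{6}}$.

Setting $a = \frac{1}{5}$:
$$I = \frac{78125}{972}.$$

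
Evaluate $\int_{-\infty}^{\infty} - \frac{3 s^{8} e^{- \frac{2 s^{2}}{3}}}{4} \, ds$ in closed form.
$- \frac{25515 \sqrt{6} \sqrt{\pi}}{2048}$

Consider the simpler parametrised integral
$$J(a) = \int_{-\infty}^{\infty} - \frac{3 e^{- a s^{2}}}{4} \, ds = - \frac{3 \sqrt{\pi}}{4 \sqrt{a}}.$$

Differentiating under the integral sign brings down a factor of $(-s^2)$:
$$\frac{dJ}{da} = \int_{-\infty}^{\infty} \frac{3 s^{2} e^{- a s^{2}}}{4} \, ds = \frac{3 \sqrt{\pi}}{8 a^{\frac{3}{2}}}.$$

Repeating $4$ times in total — each differentiation brings down another $(-s^2)$ — gives
$$\frac{d^{4}J}{da^{4}} = \int_{-\infty}^{\infty} - \frac{3 s^{8} e^{- a s^{2}}}{4} \, ds = - \frac{315 \sqrt{\pi}}{64 a^{\frac{9}{2}}},$$
and the integrand here is exactly the target integrand, so $I = - \frac{315 \sqrt{\pi}}{64 a^{\frac{9}{2}}}$.

Setting $a = \frac{2}{3}$:
$$I = - \frac{25515 \sqrt{6} \sqrt{\pi}}{2048}.$$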